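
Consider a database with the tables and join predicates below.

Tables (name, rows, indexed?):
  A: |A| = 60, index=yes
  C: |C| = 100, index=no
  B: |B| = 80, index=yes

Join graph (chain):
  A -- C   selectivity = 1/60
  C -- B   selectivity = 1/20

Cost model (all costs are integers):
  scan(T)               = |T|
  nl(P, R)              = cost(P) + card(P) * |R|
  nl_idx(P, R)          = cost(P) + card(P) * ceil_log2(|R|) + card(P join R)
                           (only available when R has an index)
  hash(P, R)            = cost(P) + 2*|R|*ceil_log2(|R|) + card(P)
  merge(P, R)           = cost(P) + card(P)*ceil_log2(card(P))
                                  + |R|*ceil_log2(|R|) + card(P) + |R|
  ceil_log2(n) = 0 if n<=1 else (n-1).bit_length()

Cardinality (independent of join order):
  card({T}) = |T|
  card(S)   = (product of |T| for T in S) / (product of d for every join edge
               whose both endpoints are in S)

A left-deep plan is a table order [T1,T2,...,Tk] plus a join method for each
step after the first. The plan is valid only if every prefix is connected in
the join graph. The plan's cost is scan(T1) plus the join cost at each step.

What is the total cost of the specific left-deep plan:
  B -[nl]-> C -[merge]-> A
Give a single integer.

12500

step 1: scan B: cost=80, card=80
step 2: join C via nl
    card(P join C) = 80*100/(20) = 400
    cost = 80 + 80*100 = 8080
step 3: join A via merge
    card(P join A) = 400*60/(60) = 400
    cost = 8080 + 400*9 + 60*6 + 400 + 60 = 12500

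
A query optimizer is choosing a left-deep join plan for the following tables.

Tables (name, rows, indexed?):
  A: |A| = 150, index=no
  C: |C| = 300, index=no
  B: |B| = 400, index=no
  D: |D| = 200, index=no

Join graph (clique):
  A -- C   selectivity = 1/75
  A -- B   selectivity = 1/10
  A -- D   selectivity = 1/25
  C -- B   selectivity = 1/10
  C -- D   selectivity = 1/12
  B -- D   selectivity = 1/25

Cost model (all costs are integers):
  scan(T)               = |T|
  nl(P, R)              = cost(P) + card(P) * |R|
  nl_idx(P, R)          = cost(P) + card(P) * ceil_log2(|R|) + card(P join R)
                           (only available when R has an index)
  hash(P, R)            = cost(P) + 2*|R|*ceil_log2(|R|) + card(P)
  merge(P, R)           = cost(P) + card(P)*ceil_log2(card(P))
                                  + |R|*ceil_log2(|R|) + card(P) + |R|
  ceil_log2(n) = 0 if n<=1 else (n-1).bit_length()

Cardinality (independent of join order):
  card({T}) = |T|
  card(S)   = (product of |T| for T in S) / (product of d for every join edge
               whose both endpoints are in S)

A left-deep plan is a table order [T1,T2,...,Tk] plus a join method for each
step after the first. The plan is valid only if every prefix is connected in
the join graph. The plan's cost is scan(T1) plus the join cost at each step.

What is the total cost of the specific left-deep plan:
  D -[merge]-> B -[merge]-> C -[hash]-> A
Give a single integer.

61000

step 1: scan D: cost=200, card=200
step 2: join B via merge
    card(P join B) = 200*400/(25) = 3200
    cost = 200 + 200*8 + 400*9 + 200 + 400 = 6000
step 3: join C via merge
    card(P join C) = 3200*300/(10*12) = 8000
    cost = 6000 + 3200*12 + 300*9 + 3200 + 300 = 50600
step 4: join A via hash
    card(P join A) = 8000*150/(75*10*25) = 64
    cost = 50600 + 2*150*8 + 8000 = 61000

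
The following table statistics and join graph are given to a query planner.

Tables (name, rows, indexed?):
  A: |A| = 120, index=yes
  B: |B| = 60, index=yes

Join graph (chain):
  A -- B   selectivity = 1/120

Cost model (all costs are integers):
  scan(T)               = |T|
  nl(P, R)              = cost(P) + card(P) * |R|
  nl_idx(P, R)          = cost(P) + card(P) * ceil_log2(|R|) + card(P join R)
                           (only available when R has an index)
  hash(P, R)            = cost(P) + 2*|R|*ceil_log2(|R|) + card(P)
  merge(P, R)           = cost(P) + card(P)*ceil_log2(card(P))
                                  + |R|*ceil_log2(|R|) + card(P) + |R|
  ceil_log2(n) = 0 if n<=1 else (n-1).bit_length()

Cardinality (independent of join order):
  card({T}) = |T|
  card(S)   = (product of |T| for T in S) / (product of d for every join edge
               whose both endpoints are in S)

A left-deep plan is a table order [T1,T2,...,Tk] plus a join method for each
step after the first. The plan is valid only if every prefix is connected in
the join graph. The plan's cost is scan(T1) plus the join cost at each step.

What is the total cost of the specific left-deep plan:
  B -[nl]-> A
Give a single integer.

7260

step 1: scan B: cost=60, card=60
step 2: join A via nl
    card(P join A) = 60*120/(120) = 60
    cost = 60 + 60*120 = 7260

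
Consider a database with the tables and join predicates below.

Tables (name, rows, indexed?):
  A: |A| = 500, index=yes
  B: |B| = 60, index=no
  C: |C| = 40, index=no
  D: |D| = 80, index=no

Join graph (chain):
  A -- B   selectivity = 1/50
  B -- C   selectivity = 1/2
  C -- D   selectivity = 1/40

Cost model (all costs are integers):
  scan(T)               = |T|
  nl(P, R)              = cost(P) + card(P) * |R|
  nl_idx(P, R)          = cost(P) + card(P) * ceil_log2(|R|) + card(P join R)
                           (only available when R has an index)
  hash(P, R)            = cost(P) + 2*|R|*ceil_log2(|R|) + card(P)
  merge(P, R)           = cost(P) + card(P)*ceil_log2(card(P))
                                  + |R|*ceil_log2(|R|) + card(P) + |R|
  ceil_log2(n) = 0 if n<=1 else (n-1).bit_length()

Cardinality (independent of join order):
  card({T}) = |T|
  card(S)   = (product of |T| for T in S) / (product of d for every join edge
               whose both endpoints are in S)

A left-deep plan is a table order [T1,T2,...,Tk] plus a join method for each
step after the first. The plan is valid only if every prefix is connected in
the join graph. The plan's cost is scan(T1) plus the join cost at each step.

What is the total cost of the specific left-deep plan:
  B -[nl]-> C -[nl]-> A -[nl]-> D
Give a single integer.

1562460

step 1: scan B: cost=60, card=60
step 2: join C via nl
    card(P join C) = 60*40/(2) = 1200
    cost = 60 + 60*40 = 2460
step 3: join A via nl
    card(P join A) = 1200*500/(50) = 12000
    cost = 2460 + 1200*500 = 602460
step 4: join D via nl
    card(P join D) = 12000*80/(40) = 24000
    cost = 602460 + 12000*80 = 1562460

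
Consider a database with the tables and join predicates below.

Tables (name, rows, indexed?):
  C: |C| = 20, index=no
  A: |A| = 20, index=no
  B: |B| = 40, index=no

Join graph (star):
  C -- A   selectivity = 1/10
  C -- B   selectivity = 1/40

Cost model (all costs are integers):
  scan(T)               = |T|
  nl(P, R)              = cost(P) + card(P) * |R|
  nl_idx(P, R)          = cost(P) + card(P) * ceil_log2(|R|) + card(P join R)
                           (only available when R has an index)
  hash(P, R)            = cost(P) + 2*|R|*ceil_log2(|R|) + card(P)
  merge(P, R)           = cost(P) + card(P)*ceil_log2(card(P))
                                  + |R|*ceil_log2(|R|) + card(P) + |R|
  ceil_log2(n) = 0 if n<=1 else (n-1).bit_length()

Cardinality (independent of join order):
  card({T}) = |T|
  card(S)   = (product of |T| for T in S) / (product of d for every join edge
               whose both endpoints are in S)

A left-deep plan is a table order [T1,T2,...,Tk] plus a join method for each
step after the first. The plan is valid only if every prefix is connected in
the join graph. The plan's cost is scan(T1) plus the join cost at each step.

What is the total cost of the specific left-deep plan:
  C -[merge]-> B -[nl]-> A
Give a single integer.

step 1: scan C: cost=20, card=20
step 2: join B via merge
    card(P join B) = 20*40/(40) = 20
    cost = 20 + 20*5 + 40*6 + 20 + 40 = 420
step 3: join A via nl
    card(P join A) = 20*20/(10) = 40
    cost = 420 + 20*20 = 820

820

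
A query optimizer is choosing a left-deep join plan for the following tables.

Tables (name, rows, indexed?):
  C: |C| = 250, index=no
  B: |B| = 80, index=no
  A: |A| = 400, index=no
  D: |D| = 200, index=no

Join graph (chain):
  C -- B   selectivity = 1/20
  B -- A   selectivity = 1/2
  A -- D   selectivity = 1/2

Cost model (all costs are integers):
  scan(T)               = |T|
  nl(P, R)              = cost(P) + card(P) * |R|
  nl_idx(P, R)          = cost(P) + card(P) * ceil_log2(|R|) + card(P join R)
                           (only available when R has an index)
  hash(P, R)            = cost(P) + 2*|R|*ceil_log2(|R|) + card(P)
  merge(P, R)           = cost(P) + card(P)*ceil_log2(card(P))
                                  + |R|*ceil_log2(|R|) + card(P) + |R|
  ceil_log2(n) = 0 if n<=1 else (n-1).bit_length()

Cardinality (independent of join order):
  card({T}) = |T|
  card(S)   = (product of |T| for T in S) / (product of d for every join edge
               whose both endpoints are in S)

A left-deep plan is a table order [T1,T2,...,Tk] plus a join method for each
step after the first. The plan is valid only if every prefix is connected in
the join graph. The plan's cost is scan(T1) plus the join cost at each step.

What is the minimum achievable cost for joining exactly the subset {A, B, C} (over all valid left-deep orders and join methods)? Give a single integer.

9820

Selinger DP over subsets of {A,B,C}:
  {C}: scan cost=250, card=250
  {B}: scan cost=80, card=80
  {A}: scan cost=400, card=400
  {BC}: card=1000; try (B,hash)→1620, (C,merge)→2970, (B,merge)→3140, (C,hash)→4160, (C,nl)→20080, (B,nl)→20250; best=1620 via (B,hash)
  {AB}: card=16000; try (B,hash)→1920, (A,merge)→4720, (B,merge)→5040, (A,hash)→7360, (A,nl)→32080, (B,nl)→32400; best=1920 via (B,hash)
  {ABC}: card=200000; try (A,hash)→9820, (A,merge)→16620, (C,hash)→21920, (C,merge)→244170, (A,nl)→401620, (C,nl)→4001920; best=9820 via (A,hash)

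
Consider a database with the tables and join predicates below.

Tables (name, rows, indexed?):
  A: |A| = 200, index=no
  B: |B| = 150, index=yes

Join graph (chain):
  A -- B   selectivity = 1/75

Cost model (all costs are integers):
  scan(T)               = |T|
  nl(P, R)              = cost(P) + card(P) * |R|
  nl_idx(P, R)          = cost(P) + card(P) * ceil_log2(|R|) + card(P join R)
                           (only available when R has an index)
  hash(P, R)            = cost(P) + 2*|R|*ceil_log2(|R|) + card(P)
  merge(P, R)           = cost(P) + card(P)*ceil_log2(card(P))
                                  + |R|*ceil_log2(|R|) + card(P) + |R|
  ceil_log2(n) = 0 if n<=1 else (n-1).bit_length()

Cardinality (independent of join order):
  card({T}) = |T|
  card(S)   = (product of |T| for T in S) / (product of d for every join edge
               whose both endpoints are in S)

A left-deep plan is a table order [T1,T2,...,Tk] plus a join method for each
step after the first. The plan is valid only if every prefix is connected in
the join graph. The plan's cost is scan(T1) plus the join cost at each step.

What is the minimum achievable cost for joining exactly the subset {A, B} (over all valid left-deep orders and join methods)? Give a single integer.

2200

Selinger DP over subsets of {A,B}:
  {A}: scan cost=200, card=200
  {B}: scan cost=150, card=150
  {AB}: card=400; try (B,nl_idx)→2200, (B,hash)→2800, (A,merge)→3300, (B,merge)→3350, (A,hash)→3500, (A,nl)→30150 …(+1); best=2200 via (B,nl_idx)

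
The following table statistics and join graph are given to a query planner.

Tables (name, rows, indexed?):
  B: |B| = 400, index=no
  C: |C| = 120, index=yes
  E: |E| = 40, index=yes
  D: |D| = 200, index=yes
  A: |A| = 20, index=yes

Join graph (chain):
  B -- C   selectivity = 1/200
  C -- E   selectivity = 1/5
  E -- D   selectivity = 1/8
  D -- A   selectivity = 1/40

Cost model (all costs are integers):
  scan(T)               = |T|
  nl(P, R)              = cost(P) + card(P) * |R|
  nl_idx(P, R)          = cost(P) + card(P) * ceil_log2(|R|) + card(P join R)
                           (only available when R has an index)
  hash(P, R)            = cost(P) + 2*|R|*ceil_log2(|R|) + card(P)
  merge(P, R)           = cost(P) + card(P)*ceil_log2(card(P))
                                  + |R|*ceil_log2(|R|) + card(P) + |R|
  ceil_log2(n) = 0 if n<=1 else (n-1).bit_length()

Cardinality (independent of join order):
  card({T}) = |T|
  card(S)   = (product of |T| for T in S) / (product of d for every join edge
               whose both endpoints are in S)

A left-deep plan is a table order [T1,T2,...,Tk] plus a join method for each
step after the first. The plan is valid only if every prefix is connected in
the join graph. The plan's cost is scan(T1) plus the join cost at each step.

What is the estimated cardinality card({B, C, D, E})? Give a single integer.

Tables in S: B(400), C(120), D(200), E(40)
Edges inside S: B-C(d=200), C-E(d=5), E-D(d=8)
numerator = 400 * 120 * 200 * 40 = 384000000
denominator = 200 * 5 * 8 = 8000
card(S) = 384000000 / 8000 = 48000

48000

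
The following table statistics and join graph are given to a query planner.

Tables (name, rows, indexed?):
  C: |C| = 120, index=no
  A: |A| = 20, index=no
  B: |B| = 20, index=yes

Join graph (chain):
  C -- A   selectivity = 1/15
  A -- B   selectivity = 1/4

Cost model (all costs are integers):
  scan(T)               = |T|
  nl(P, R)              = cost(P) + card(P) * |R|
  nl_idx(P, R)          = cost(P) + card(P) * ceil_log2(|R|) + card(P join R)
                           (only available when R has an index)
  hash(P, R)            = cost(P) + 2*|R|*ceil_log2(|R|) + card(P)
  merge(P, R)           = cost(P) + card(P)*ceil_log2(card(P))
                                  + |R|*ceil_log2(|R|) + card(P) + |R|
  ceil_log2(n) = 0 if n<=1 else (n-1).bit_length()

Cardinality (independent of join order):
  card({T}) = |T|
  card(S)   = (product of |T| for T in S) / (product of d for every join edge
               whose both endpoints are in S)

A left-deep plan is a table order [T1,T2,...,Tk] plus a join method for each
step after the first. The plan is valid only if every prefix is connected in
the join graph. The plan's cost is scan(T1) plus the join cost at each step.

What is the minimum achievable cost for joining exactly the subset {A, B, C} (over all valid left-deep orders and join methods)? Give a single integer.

800

Selinger DP over subsets of {A,B,C}:
  {C}: scan cost=120, card=120
  {A}: scan cost=20, card=20
  {B}: scan cost=20, card=20
  {AC}: card=160; try (A,hash)→440, (C,merge)→1100, (A,merge)→1200, (C,hash)→1720, (C,nl)→2420, (A,nl)→2520; best=440 via (A,hash)
  {AB}: card=100; try (B,nl_idx)→220, (B,hash)→240, (A,hash)→240, (B,merge)→260, (A,merge)→260, (B,nl)→420 …(+1); best=220 via (B,nl_idx)
  {ABC}: card=800; try (B,hash)→800, (C,merge)→1980, (C,hash)→2000, (B,merge)→2000, (B,nl_idx)→2040, (B,nl)→3640 …(+1); best=800 via (B,hash)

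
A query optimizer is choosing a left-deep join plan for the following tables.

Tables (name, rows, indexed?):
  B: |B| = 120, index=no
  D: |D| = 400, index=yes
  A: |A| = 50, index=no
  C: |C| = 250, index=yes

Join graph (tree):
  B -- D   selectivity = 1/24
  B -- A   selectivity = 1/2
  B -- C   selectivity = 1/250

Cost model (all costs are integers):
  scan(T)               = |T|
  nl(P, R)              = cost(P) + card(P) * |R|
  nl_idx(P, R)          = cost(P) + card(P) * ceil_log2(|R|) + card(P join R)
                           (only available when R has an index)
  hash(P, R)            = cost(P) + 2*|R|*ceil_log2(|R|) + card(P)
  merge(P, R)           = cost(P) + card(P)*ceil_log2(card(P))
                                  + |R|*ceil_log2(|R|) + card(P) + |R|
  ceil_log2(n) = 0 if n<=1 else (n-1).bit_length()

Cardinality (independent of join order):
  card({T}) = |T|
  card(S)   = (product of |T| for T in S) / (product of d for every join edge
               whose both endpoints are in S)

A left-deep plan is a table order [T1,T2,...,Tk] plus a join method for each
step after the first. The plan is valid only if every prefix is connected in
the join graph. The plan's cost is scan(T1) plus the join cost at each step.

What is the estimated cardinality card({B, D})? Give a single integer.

2000

Tables in S: B(120), D(400)
Edges inside S: B-D(d=24)
numerator = 120 * 400 = 48000
denominator = 24 = 24
card(S) = 48000 / 24 = 2000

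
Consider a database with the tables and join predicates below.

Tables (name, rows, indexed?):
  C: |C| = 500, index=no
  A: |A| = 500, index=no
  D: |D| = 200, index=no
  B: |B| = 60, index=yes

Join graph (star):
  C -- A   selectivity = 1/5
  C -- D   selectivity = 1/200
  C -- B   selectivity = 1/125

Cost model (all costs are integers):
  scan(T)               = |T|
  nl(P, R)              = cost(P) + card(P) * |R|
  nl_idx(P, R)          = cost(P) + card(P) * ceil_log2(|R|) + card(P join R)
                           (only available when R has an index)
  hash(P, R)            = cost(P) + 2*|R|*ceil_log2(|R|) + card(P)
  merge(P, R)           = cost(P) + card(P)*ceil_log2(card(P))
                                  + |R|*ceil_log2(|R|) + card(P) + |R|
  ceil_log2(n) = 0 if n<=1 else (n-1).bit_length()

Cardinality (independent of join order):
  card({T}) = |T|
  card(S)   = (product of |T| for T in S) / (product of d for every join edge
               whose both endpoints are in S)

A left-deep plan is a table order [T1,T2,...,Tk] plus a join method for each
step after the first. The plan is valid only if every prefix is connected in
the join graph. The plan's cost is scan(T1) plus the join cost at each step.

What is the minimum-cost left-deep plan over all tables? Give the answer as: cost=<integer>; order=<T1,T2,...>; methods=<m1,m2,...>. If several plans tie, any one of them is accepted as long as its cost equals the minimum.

Selinger DP (subsets sized 1..n):
  {C}: scan cost=500, card=500
  {A}: scan cost=500, card=500
  {D}: scan cost=200, card=200
  {B}: scan cost=60, card=60
  {AC}: card=50000; try (C,hash)→10000, (A,hash)→10000, (C,merge)→10500, (A,merge)→10500, (C,nl)→250500, (A,nl)→250500; best=10000 via (C,hash)
  {CD}: card=500; try (D,hash)→4200, (C,merge)→7000, (D,merge)→7300, (C,hash)→9400, (C,nl)→100200, (D,nl)→100500; best=4200 via (D,hash)
  {BC}: card=240; try (B,hash)→1720, (B,nl_idx)→3740, (C,merge)→5480, (B,merge)→5920, (C,hash)→9120, (C,nl)→30060 …(+1); best=1720 via (B,hash)
  {ACD}: card=50000; try (A,hash)→13700, (A,merge)→14200, (D,hash)→63200, (A,nl)→254200, (D,merge)→861800, (D,nl)→10010000; best=13700 via (A,hash)
  {ABC}: card=24000; try (A,merge)→8880, (A,hash)→10960, (B,hash)→60720, (A,nl)→121720, (B,nl_idx)→334000, (B,merge)→860420 …(+1); best=8880 via (A,merge)
  {BCD}: card=240; try (D,hash)→5160, (B,hash)→5420, (D,merge)→5680, (B,nl_idx)→7440, (B,merge)→9620, (B,nl)→34200 …(+1); best=5160 via (D,hash)
  {ABCD}: card=24000; try (A,merge)→12320, (A,hash)→14400, (D,hash)→36080, (B,hash)→64420, (A,nl)→125160, (B,nl_idx)→337700 …(+4); best=12320 via (A,merge)

cost=12320; order=C,B,D,A; methods=hash,hash,merge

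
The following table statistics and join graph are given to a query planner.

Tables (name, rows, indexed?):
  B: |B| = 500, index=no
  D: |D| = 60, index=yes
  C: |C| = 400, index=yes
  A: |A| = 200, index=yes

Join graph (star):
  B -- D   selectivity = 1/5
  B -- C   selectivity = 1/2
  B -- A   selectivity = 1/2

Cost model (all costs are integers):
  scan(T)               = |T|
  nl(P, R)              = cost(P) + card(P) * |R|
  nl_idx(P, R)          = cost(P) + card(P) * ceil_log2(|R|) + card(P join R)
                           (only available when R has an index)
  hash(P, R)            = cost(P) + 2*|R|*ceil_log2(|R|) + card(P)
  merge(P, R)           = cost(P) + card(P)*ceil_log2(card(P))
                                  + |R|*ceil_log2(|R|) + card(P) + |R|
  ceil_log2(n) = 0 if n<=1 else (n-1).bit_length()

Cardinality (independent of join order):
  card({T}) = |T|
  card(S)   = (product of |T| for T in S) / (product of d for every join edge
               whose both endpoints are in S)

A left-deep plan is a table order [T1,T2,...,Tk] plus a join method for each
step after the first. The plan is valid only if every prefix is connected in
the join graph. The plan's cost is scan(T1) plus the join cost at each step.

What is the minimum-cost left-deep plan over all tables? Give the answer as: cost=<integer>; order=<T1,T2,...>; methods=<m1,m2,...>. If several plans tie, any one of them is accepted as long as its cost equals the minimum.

Selinger DP (subsets sized 1..n):
  {B}: scan cost=500, card=500
  {D}: scan cost=60, card=60
  {C}: scan cost=400, card=400
  {A}: scan cost=200, card=200
  {BD}: card=6000; try (D,hash)→1720, (B,merge)→5480, (D,merge)→5920, (B,hash)→9120, (D,nl_idx)→9500, (B,nl)→30060 …(+1); best=1720 via (D,hash)
  {BC}: card=100000; try (C,hash)→8200, (B,merge)→9400, (C,merge)→9500, (B,hash)→9800, (C,nl_idx)→105000, (B,nl)→200400 …(+1); best=8200 via (C,hash)
  {AB}: card=50000; try (A,hash)→4200, (B,merge)→7000, (A,merge)→7300, (B,hash)→9400, (A,nl_idx)→54500, (B,nl)→100200 …(+1); best=4200 via (A,hash)
  {BCD}: card=1200000; try (C,hash)→14920, (C,merge)→89720, (D,hash)→108920, (C,nl_idx)→1255720, (D,nl_idx)→1808200, (D,merge)→1808620 …(+2); best=14920 via (C,hash)
  {ABD}: card=600000; try (A,hash)→10920, (D,hash)→54920, (A,merge)→87520, (A,nl_idx)→649720, (D,merge)→854620, (D,nl_idx)→904200 …(+2); best=10920 via (A,hash)
  {ABC}: card=10000000; try (C,hash)→61400, (A,hash)→111400, (C,merge)→858200, (A,merge)→1810000, (C,nl_idx)→10454200, (A,nl_idx)→10808200 …(+2); best=61400 via (C,hash)
  {ABCD}: card=120000000; try (C,hash)→618120, (A,hash)→1218120, (D,hash)→10062120, (C,merge)→12614920, (A,merge)→26416720, (C,nl_idx)→125410920 …(+6); best=618120 via (C,hash)

cost=618120; order=B,D,A,C; methods=hash,hash,hash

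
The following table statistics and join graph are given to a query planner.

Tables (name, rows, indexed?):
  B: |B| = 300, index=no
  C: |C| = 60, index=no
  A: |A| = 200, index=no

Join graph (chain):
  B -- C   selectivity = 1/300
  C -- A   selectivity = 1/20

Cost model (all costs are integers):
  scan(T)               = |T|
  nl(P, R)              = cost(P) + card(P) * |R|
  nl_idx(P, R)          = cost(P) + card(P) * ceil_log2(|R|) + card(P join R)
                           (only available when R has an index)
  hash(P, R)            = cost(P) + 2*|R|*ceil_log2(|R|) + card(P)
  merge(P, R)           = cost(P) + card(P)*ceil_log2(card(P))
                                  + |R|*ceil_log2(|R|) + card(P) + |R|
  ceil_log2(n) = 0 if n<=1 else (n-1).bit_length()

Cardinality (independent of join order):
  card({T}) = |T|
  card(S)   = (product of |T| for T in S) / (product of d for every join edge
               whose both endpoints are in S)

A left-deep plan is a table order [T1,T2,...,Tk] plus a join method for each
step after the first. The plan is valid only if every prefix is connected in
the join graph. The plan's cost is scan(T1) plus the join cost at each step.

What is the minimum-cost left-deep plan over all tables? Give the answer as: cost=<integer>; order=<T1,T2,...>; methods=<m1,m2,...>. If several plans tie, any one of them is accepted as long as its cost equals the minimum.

cost=3540; order=B,C,A; methods=hash,merge

Selinger DP (subsets sized 1..n):
  {B}: scan cost=300, card=300
  {C}: scan cost=60, card=60
  {A}: scan cost=200, card=200
  {BC}: card=60; try (C,hash)→1320, (B,merge)→3480, (C,merge)→3720, (B,hash)→5520, (B,nl)→18060, (C,nl)→18300; best=1320 via (C,hash)
  {AC}: card=600; try (C,hash)→1120, (A,merge)→2280, (C,merge)→2420, (A,hash)→3320, (A,nl)→12060, (C,nl)→12200; best=1120 via (C,hash)
  {ABC}: card=600; try (A,merge)→3540, (A,hash)→4580, (B,hash)→7120, (B,merge)→10720, (A,nl)→13320, (B,nl)→181120; best=3540 via (A,merge)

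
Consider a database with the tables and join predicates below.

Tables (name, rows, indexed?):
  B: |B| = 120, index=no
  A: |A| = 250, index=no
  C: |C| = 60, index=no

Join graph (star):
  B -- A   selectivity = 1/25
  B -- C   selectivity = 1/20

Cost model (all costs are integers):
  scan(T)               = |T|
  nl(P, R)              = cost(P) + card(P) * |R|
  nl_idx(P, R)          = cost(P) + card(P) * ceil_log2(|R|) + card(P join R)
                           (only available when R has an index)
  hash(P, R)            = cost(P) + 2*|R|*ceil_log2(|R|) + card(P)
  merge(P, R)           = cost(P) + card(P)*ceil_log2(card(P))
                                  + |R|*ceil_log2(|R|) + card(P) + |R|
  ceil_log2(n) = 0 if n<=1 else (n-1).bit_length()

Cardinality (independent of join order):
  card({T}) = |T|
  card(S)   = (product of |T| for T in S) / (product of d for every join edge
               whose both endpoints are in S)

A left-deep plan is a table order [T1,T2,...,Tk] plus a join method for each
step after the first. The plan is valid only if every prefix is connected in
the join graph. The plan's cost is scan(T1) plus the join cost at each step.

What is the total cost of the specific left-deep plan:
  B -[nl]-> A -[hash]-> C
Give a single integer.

step 1: scan B: cost=120, card=120
step 2: join A via nl
    card(P join A) = 120*250/(25) = 1200
    cost = 120 + 120*250 = 30120
step 3: join C via hash
    card(P join C) = 1200*60/(20) = 3600
    cost = 30120 + 2*60*6 + 1200 = 32040

32040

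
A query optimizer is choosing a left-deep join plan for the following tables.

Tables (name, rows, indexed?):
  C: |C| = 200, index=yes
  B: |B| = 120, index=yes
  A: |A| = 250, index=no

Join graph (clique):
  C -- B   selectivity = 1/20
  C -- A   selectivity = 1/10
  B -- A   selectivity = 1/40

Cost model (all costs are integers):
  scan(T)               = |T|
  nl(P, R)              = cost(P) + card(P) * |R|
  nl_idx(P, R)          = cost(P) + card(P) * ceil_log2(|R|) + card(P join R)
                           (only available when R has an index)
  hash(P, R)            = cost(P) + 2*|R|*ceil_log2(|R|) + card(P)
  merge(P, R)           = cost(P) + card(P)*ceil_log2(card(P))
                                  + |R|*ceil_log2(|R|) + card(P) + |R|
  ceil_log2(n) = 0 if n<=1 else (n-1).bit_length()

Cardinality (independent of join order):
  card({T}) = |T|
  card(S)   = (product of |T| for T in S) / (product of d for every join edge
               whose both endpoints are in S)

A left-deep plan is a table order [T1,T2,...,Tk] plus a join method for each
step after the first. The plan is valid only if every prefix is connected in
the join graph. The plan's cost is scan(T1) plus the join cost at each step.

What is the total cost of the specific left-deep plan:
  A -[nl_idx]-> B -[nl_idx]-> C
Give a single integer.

step 1: scan A: cost=250, card=250
step 2: join B via nl_idx
    card(P join B) = 250*120/(40) = 750
    cost = 250 + 250*7 + 750 = 2750
step 3: join C via nl_idx
    card(P join C) = 750*200/(20*10) = 750
    cost = 2750 + 750*8 + 750 = 9500

9500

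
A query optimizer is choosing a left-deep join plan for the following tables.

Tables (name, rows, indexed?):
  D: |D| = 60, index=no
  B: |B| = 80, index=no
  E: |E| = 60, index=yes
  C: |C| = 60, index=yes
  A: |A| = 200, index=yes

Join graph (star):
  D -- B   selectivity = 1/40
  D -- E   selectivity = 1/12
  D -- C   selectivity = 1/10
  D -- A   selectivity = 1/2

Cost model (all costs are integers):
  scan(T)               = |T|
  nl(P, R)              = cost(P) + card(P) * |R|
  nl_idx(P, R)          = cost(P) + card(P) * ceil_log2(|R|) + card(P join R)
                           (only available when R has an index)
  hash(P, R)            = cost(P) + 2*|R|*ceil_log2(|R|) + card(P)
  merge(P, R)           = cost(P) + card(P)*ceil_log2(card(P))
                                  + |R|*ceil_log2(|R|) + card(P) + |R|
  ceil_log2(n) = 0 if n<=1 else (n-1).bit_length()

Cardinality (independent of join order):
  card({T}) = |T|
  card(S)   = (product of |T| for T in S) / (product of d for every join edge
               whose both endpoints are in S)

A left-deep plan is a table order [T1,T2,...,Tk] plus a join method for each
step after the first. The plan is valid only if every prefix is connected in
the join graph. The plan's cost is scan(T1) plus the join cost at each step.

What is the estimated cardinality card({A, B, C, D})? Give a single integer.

72000

Tables in S: A(200), B(80), C(60), D(60)
Edges inside S: D-B(d=40), D-C(d=10), D-A(d=2)
numerator = 200 * 80 * 60 * 60 = 57600000
denominator = 40 * 10 * 2 = 800
card(S) = 57600000 / 800 = 72000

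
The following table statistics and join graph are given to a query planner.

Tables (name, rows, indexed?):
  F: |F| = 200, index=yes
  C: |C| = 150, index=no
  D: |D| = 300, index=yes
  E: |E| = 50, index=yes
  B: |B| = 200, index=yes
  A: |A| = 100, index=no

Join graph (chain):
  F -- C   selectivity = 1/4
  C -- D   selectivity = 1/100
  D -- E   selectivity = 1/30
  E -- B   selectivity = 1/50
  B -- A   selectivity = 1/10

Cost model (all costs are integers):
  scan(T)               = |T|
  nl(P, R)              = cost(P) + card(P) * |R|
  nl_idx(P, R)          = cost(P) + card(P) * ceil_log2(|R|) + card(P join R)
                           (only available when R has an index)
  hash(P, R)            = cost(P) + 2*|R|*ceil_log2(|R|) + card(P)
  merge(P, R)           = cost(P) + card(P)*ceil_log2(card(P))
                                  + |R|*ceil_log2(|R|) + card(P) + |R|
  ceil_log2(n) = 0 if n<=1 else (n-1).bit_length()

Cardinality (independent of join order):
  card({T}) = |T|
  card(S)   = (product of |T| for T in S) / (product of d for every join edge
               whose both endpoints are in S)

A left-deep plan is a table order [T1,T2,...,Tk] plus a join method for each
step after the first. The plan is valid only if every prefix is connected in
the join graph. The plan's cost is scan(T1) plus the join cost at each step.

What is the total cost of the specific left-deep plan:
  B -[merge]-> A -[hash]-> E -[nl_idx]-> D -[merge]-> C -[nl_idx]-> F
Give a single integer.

step 1: scan B: cost=200, card=200
step 2: join A via merge
    card(P join A) = 200*100/(10) = 2000
    cost = 200 + 200*8 + 100*7 + 200 + 100 = 2800
step 3: join E via hash
    card(P join E) = 2000*50/(50) = 2000
    cost = 2800 + 2*50*6 + 2000 = 5400
step 4: join D via nl_idx
    card(P join D) = 2000*300/(30) = 20000
    cost = 5400 + 2000*9 + 20000 = 43400
step 5: join C via merge
    card(P join C) = 20000*150/(100) = 30000
    cost = 43400 + 20000*15 + 150*8 + 20000 + 150 = 364750
step 6: join F via nl_idx
    card(P join F) = 30000*200/(4) = 1500000
    cost = 364750 + 30000*8 + 1500000 = 2104750

2104750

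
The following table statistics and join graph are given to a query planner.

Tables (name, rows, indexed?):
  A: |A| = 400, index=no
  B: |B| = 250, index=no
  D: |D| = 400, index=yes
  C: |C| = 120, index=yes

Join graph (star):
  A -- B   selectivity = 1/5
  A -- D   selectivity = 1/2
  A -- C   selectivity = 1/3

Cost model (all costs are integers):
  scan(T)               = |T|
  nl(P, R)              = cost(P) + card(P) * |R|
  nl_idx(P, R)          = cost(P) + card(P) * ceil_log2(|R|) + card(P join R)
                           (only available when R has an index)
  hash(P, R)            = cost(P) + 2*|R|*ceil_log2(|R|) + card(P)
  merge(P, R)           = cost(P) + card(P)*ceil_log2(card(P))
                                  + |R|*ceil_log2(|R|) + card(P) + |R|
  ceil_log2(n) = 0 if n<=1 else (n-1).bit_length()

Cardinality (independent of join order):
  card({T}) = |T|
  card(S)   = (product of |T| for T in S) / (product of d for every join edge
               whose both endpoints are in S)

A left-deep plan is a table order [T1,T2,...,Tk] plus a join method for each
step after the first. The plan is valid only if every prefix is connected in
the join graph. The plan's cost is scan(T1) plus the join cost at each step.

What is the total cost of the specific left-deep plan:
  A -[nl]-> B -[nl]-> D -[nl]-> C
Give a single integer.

step 1: scan A: cost=400, card=400
step 2: join B via nl
    card(P join B) = 400*250/(5) = 20000
    cost = 400 + 400*250 = 100400
step 3: join D via nl
    card(P join D) = 20000*400/(2) = 4000000
    cost = 100400 + 20000*400 = 8100400
step 4: join C via nl
    card(P join C) = 4000000*120/(3) = 160000000
    cost = 8100400 + 4000000*120 = 488100400

488100400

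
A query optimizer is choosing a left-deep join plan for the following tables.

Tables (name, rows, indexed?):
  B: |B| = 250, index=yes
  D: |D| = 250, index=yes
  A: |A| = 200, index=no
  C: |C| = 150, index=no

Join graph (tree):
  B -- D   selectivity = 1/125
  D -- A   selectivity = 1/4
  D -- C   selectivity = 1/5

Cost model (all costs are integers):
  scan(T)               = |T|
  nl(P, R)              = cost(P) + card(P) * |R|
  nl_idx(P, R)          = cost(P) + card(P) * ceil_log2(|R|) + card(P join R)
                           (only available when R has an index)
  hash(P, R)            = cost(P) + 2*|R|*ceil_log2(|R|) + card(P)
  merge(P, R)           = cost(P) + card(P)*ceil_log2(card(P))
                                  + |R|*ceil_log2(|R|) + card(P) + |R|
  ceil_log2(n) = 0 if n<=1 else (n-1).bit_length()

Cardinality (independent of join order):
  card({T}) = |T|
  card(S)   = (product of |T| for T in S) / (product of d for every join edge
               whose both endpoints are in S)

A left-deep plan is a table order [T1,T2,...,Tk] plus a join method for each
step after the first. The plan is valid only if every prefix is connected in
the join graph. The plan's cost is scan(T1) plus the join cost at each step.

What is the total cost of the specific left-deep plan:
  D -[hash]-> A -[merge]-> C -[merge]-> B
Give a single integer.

step 1: scan D: cost=250, card=250
step 2: join A via hash
    card(P join A) = 250*200/(4) = 12500
    cost = 250 + 2*200*8 + 250 = 3700
step 3: join C via merge
    card(P join C) = 12500*150/(5) = 375000
    cost = 3700 + 12500*14 + 150*8 + 12500 + 150 = 192550
step 4: join B via merge
    card(P join B) = 375000*250/(125) = 750000
    cost = 192550 + 375000*19 + 250*8 + 375000 + 250 = 7694800

7694800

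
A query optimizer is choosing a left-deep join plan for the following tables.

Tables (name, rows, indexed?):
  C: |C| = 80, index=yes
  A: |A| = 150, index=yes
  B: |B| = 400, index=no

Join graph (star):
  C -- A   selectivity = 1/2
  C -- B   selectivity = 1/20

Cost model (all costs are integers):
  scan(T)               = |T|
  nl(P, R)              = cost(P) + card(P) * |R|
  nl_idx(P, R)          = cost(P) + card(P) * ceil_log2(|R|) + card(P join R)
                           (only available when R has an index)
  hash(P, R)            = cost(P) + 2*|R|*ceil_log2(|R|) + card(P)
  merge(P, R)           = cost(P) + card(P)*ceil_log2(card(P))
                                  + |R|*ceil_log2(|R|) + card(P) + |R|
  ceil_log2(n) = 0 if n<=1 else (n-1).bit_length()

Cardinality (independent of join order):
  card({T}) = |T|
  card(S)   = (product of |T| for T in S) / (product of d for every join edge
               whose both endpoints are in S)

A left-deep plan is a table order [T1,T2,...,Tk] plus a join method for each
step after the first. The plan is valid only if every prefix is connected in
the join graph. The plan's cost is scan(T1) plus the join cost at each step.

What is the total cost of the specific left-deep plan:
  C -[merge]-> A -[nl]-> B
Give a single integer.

2402070

step 1: scan C: cost=80, card=80
step 2: join A via merge
    card(P join A) = 80*150/(2) = 6000
    cost = 80 + 80*7 + 150*8 + 80 + 150 = 2070
step 3: join B via nl
    card(P join B) = 6000*400/(20) = 120000
    cost = 2070 + 6000*400 = 2402070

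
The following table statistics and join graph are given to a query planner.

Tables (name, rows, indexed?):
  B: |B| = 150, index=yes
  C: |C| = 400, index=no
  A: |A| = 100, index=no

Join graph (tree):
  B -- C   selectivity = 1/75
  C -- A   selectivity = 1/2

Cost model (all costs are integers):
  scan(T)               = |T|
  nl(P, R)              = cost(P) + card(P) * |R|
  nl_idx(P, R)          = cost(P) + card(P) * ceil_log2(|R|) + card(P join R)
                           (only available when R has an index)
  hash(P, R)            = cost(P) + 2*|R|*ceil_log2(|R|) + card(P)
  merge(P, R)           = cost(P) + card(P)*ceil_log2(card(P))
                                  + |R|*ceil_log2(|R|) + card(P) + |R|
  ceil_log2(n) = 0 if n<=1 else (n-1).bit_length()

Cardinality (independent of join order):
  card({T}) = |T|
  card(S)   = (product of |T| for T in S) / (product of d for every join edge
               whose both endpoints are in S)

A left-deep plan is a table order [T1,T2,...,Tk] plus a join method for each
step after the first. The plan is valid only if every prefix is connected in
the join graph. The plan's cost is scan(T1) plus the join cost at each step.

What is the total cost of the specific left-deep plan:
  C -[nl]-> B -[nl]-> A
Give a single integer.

step 1: scan C: cost=400, card=400
step 2: join B via nl
    card(P join B) = 400*150/(75) = 800
    cost = 400 + 400*150 = 60400
step 3: join A via nl
    card(P join A) = 800*100/(2) = 40000
    cost = 60400 + 800*100 = 140400

140400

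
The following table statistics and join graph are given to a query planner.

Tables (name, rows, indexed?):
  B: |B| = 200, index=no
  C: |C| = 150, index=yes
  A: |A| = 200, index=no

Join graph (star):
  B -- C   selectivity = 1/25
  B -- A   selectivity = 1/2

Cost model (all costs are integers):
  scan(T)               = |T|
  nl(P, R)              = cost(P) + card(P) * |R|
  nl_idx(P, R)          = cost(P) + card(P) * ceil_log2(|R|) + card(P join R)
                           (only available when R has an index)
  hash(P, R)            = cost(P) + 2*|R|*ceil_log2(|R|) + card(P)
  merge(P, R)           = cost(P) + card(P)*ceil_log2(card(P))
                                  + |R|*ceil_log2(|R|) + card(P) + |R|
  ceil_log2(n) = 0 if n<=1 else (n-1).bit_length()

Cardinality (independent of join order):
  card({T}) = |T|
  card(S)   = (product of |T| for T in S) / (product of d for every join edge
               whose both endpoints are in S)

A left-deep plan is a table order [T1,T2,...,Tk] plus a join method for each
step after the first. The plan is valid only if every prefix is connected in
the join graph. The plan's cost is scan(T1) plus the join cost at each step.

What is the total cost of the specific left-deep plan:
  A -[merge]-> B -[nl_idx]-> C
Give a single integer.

step 1: scan A: cost=200, card=200
step 2: join B via merge
    card(P join B) = 200*200/(2) = 20000
    cost = 200 + 200*8 + 200*8 + 200 + 200 = 3800
step 3: join C via nl_idx
    card(P join C) = 20000*150/(25) = 120000
    cost = 3800 + 20000*8 + 120000 = 283800

283800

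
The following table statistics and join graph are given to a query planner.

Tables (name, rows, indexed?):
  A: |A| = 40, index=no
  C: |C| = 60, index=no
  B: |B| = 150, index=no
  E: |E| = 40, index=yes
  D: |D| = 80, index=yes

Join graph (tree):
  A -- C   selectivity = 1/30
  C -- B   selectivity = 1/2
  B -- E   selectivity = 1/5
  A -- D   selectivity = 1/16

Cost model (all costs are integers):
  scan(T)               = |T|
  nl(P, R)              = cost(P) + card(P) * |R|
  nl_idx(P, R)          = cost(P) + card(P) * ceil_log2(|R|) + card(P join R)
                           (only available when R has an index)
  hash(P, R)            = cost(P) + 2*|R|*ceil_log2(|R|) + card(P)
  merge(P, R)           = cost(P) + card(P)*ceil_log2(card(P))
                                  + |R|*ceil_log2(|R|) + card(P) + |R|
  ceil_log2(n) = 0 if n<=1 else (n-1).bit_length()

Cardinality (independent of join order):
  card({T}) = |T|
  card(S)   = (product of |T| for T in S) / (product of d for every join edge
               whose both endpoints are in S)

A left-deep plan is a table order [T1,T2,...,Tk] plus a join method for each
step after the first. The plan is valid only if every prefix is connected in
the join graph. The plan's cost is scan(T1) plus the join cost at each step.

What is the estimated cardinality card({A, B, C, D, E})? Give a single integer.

Tables in S: A(40), B(150), C(60), D(80), E(40)
Edges inside S: A-C(d=30), C-B(d=2), B-E(d=5), A-D(d=16)
numerator = 40 * 150 * 60 * 80 * 40 = 1152000000
denominator = 30 * 2 * 5 * 16 = 4800
card(S) = 1152000000 / 4800 = 240000

240000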